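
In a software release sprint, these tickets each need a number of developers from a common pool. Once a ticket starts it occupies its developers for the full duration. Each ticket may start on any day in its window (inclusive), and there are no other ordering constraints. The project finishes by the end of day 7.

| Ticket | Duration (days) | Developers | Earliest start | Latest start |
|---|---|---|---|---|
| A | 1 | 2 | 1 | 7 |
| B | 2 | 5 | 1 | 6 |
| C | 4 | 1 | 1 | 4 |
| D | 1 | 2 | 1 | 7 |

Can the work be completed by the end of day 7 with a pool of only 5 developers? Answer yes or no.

Schedule A@1, B@2, C@4, D@1: d1:4  d2:5  d3:5  d4:1  d5:1  d6:1  d7:1 — peak 5 ≤ 5.

yes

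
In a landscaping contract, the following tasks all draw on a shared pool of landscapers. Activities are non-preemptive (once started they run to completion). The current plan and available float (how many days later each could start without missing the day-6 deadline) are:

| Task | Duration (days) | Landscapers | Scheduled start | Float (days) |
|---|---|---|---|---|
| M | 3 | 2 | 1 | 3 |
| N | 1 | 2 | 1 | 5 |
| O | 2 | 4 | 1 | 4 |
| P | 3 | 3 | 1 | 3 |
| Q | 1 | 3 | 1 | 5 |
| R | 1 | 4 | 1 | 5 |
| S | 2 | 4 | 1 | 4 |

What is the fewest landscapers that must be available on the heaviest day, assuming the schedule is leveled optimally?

7

Early-start (M@1, N@1, O@1, P@1, Q@1, R@1, S@1) gives peak 22: d1:22  d2:13  d3:5  d4:0  d5:0  d6:0.
Shift O→2, P→4, R→4, S→5.
Schedule M@1, N@1, O@2, P@4, Q@1, R@4, S@5: d1:7  d2:6  d3:6  d4:7  d5:7  d6:7 — peak 7.
Total landscaper-days = 40 over 6 days ⇒ peak ≥ ⌈40/6⌉ = 7, so 7 is optimal.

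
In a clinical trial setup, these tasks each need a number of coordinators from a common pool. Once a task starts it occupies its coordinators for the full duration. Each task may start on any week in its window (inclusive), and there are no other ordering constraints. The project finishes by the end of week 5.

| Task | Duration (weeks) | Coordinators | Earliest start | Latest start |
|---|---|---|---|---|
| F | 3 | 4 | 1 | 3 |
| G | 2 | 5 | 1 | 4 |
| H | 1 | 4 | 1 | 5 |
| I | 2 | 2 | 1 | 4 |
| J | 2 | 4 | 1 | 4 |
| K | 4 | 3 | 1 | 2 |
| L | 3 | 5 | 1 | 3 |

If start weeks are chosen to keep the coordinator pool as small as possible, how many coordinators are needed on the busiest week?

14

Early-start (F@1, G@1, H@1, I@1, J@1, K@1, L@1) gives peak 27: w1:27  w2:23  w3:12  w4:3  w5:0.
Shift I→2, J→4, K→2, L→3.
Schedule F@1, G@1, H@1, I@2, J@4, K@2, L@3: w1:13  w2:14  w3:14  w4:12  w5:12 — peak 14.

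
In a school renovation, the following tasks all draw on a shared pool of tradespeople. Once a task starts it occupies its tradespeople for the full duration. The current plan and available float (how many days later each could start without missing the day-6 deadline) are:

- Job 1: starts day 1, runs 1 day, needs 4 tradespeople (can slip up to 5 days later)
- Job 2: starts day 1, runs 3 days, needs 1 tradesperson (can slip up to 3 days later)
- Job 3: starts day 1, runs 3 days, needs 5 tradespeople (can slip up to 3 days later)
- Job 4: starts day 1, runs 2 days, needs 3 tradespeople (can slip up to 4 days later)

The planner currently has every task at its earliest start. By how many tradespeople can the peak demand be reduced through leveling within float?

Early-start peak: d1:13  d2:9  d3:6  d4:0  d5:0  d6:0 ⇒ 13.
Leveled (Job 1@1, Job 2@1, Job 3@4, Job 4@2): d1:5  d2:4  d3:4  d4:5  d5:5  d6:5 ⇒ 5.
Reduction 13 − 5 = 8.

8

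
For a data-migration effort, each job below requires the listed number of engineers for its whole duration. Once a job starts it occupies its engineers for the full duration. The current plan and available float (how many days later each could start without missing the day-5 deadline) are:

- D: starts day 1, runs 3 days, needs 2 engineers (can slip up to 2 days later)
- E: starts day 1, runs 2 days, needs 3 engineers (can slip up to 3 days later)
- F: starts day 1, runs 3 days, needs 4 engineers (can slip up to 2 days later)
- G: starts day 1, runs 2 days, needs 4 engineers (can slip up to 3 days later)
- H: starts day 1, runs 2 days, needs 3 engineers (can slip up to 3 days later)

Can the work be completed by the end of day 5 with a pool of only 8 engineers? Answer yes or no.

yes

Schedule D@1, E@1, F@3, G@4, H@1: d1:8  d2:8  d3:6  d4:8  d5:8 — peak 8 ≤ 8.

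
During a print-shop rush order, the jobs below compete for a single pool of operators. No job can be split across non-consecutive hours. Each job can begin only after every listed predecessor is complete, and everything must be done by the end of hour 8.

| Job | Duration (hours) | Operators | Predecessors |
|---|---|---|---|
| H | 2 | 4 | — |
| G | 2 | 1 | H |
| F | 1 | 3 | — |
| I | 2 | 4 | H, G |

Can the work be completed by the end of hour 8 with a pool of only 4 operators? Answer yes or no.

Schedule H@1, G@3, F@3, I@5: h1:4  h2:4  h3:4  h4:1  h5:4  h6:4  h7:0  h8:0 — peak 4 ≤ 4.

yes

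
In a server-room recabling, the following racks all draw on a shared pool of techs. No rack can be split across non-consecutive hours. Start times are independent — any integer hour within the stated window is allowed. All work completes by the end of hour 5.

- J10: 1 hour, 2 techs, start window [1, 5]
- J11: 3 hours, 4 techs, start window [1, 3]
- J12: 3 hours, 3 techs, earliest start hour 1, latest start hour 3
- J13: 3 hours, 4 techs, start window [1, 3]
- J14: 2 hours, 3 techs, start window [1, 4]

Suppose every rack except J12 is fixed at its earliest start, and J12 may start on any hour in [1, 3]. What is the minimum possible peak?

13

J12@1: h1:16  h2:14  h3:11  h4:0  h5:0 → peak 16
J12@2: h1:13  h2:14  h3:11  h4:3  h5:0 → peak 14
J12@3: h1:13  h2:11  h3:11  h4:3  h5:3 → peak 13
Best is J12@3, peak 13.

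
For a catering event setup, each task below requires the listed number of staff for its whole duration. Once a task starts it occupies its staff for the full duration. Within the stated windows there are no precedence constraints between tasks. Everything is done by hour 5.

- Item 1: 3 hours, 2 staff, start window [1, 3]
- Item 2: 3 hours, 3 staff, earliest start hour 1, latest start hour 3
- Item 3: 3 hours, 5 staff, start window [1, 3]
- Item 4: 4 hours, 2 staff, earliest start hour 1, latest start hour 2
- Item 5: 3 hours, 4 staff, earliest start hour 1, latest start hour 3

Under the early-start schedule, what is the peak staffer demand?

Early-start schedule: Item 1@1, Item 2@1, Item 3@1, Item 4@1, Item 5@1.
Load per hour: hour 1: 16, hour 2: 16, hour 3: 16, hour 4: 2, hour 5: 0.
Peak is 16.

16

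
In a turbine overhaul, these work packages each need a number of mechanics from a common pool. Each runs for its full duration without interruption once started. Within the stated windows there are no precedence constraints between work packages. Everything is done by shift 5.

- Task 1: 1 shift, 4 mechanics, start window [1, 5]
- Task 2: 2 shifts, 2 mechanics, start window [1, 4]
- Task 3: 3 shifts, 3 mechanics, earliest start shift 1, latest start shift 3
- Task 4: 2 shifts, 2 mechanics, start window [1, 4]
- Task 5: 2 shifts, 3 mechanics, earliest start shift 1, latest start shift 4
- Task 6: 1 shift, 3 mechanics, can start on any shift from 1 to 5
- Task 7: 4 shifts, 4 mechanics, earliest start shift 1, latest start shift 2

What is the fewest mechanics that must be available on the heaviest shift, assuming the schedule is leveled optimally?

Early-start (Task 1@1, Task 2@1, Task 3@1, Task 4@1, Task 5@1, Task 6@1, Task 7@1) gives peak 21: s1:21  s2:14  s3:7  s4:4  s5:0.
Shift Task 4→3, Task 5→4, Task 6→5, Task 7→2.
Schedule Task 1@1, Task 2@1, Task 3@1, Task 4@3, Task 5@4, Task 6@5, Task 7@2: s1:9  s2:9  s3:9  s4:9  s5:10 — peak 10.
Total mechanic-shifts = 46 over 5 shifts ⇒ peak ≥ ⌈46/5⌉ = 10, so 10 is optimal.

10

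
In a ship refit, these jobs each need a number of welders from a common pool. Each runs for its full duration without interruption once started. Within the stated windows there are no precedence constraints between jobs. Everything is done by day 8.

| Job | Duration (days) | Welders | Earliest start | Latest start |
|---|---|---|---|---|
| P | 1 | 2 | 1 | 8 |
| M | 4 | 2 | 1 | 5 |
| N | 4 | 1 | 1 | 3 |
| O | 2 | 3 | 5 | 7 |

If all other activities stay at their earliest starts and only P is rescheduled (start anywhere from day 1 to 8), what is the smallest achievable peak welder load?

P@1: d1:5  d2:3  d3:3  d4:3  d5:3  d6:3  d7:0  d8:0 → peak 5
P@2: d1:3  d2:5  d3:3  d4:3  d5:3  d6:3  d7:0  d8:0 → peak 5
P@3: d1:3  d2:3  d3:5  d4:3  d5:3  d6:3  d7:0  d8:0 → peak 5
P@4: d1:3  d2:3  d3:3  d4:5  d5:3  d6:3  d7:0  d8:0 → peak 5
P@5: d1:3  d2:3  d3:3  d4:3  d5:5  d6:3  d7:0  d8:0 → peak 5
P@6: d1:3  d2:3  d3:3  d4:3  d5:3  d6:5  d7:0  d8:0 → peak 5
P@7: d1:3  d2:3  d3:3  d4:3  d5:3  d6:3  d7:2  d8:0 → peak 3
P@8: d1:3  d2:3  d3:3  d4:3  d5:3  d6:3  d7:0  d8:2 → peak 3
Best is P@7, peak 3.

3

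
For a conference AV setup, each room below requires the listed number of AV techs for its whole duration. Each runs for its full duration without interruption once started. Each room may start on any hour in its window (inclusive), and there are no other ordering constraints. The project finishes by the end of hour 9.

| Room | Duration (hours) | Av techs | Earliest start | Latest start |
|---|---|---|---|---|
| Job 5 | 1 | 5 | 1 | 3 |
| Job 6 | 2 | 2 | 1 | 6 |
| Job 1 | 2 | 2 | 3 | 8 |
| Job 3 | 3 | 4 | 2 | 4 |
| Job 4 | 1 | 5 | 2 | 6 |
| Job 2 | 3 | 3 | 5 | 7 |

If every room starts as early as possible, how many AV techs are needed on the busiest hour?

11

Early-start schedule: Job 5@1, Job 6@1, Job 1@3, Job 3@2, Job 4@2, Job 2@5.
Load per hour: hour 1: 7, hour 2: 11, hour 3: 6, hour 4: 6, hour 5: 3, hour 6: 3, hour 7: 3, hour 8: 0, hour 9: 0.
Peak is 11.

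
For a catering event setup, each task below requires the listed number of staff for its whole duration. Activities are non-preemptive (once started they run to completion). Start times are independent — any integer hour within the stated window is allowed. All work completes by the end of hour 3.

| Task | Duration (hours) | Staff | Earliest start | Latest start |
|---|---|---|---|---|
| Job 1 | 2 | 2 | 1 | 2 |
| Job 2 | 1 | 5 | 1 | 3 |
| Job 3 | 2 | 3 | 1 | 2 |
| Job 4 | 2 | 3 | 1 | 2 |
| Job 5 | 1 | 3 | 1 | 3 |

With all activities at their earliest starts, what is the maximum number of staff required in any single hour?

16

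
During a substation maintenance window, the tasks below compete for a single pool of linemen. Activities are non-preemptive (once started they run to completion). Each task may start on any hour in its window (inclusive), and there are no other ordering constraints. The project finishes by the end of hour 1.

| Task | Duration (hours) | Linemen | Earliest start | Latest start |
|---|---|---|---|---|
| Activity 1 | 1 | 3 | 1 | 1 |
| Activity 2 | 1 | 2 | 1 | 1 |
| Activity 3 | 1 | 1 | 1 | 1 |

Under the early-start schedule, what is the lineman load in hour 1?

At early start, hour 1 has: Activity 1, Activity 2, Activity 3.
Demand: 3 + 2 + 1 = 6.

6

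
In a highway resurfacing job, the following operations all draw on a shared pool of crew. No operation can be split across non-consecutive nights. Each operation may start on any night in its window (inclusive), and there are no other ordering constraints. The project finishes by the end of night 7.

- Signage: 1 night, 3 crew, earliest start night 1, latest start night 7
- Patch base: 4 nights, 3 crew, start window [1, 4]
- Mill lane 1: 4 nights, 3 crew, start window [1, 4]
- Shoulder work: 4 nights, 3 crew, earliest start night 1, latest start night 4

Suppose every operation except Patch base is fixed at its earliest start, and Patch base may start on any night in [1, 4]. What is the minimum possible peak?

Patch base@1: n1:12  n2:9  n3:9  n4:9  n5:0  n6:0  n7:0 → peak 12
Patch base@2: n1:9  n2:9  n3:9  n4:9  n5:3  n6:0  n7:0 → peak 9
Patch base@3: n1:9  n2:6  n3:9  n4:9  n5:3  n6:3  n7:0 → peak 9
Patch base@4: n1:9  n2:6  n3:6  n4:9  n5:3  n6:3  n7:3 → peak 9
Best is Patch base@2, peak 9.

9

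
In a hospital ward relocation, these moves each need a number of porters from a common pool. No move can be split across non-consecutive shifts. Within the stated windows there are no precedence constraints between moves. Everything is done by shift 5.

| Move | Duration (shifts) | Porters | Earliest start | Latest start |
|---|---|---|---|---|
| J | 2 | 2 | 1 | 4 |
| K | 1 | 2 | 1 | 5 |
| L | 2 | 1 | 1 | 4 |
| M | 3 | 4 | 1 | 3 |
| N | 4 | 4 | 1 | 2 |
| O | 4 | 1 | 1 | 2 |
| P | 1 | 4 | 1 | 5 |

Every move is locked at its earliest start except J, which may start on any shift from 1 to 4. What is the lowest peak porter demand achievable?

16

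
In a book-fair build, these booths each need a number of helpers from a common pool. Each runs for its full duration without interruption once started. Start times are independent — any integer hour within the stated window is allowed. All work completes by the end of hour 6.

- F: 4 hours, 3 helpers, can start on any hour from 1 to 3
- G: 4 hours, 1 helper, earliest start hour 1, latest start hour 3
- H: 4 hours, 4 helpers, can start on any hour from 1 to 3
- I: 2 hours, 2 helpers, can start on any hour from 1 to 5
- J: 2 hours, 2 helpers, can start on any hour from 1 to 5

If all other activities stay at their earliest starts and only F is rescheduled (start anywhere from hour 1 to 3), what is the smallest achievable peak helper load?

9

F@1: h1:12  h2:12  h3:8  h4:8  h5:0  h6:0 → peak 12
F@2: h1:9  h2:12  h3:8  h4:8  h5:3  h6:0 → peak 12
F@3: h1:9  h2:9  h3:8  h4:8  h5:3  h6:3 → peak 9
Best is F@3, peak 9.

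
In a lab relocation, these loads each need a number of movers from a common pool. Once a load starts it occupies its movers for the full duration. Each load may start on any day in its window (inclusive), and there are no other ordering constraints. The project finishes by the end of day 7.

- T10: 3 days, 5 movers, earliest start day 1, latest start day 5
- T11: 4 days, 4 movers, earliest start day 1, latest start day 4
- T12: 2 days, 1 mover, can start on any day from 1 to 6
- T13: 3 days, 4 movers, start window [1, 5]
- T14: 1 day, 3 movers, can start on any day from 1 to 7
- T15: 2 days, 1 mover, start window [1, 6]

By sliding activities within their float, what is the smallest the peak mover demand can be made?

8

Early-start (T10@1, T11@1, T12@1, T13@1, T14@1, T15@1) gives peak 18: d1:18  d2:15  d3:13  d4:4  d5:0  d6:0  d7:0.
Shift T11→4, T13→4, T14→3.
Schedule T10@1, T11@4, T12@1, T13@4, T14@3, T15@1: d1:7  d2:7  d3:8  d4:8  d5:8  d6:8  d7:4 — peak 8.
Total mover-days = 50 over 7 days ⇒ peak ≥ ⌈50/7⌉ = 8, so 8 is optimal.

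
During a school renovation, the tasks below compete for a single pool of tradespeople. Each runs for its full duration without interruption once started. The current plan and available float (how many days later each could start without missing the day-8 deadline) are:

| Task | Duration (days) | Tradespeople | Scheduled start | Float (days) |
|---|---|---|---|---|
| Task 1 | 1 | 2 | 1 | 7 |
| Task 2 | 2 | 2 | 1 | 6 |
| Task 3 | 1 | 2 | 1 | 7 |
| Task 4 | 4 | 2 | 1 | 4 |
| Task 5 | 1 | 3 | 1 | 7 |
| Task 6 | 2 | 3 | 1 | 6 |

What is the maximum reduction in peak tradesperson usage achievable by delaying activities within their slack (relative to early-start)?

10

Early-start peak: d1:14  d2:7  d3:2  d4:2  d5:0  d6:0  d7:0  d8:0 ⇒ 14.
Leveled (Task 1@1, Task 2@1, Task 3@3, Task 4@2, Task 5@6, Task 6@7): d1:4  d2:4  d3:4  d4:2  d5:2  d6:3  d7:3  d8:3 ⇒ 4.
Reduction 14 − 4 = 10.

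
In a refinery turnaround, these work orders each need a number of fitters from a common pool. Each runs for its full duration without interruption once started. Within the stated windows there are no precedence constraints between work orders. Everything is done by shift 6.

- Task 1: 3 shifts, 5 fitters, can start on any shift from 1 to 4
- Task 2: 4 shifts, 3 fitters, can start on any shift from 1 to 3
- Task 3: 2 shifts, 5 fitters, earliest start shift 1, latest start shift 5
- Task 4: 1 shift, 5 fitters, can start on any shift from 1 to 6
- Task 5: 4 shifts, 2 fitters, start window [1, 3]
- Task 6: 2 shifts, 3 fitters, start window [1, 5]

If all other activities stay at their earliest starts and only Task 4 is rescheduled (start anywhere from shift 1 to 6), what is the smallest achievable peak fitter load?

18

Task 4@1: s1:23  s2:18  s3:10  s4:5  s5:0  s6:0 → peak 23
Task 4@2: s1:18  s2:23  s3:10  s4:5  s5:0  s6:0 → peak 23
Task 4@3: s1:18  s2:18  s3:15  s4:5  s5:0  s6:0 → peak 18
Task 4@4: s1:18  s2:18  s3:10  s4:10  s5:0  s6:0 → peak 18
Task 4@5: s1:18  s2:18  s3:10  s4:5  s5:5  s6:0 → peak 18
Task 4@6: s1:18  s2:18  s3:10  s4:5  s5:0  s6:5 → peak 18
Best is Task 4@3, peak 18.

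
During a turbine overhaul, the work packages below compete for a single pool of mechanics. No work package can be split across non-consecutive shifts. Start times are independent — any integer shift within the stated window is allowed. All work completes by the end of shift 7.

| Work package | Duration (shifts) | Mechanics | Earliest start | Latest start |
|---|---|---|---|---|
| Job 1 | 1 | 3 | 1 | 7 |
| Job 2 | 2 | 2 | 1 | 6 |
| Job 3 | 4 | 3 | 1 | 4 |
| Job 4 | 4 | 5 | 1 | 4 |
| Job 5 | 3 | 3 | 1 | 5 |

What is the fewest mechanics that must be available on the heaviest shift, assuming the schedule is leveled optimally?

8

Early-start (Job 1@1, Job 2@1, Job 3@1, Job 4@1, Job 5@1) gives peak 16: s1:16  s2:13  s3:11  s4:8  s5:0  s6:0  s7:0.
Shift Job 4→3, Job 5→5.
Schedule Job 1@1, Job 2@1, Job 3@1, Job 4@3, Job 5@5: s1:8  s2:5  s3:8  s4:8  s5:8  s6:8  s7:3 — peak 8.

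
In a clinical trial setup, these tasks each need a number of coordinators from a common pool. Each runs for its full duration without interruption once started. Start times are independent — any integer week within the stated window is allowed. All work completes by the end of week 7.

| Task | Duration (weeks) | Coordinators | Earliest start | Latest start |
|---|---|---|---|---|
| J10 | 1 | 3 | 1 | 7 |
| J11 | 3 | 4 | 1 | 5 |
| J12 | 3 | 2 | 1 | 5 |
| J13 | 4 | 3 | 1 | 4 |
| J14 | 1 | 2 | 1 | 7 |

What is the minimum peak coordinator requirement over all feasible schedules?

Early-start (J10@1, J11@1, J12@1, J13@1, J14@1) gives peak 14: w1:14  w2:9  w3:9  w4:3  w5:0  w6:0  w7:0.
Shift J11→5, J12→2, J14→5.
Schedule J10@1, J11@5, J12@2, J13@1, J14@5: w1:6  w2:5  w3:5  w4:5  w5:6  w6:4  w7:4 — peak 6.

6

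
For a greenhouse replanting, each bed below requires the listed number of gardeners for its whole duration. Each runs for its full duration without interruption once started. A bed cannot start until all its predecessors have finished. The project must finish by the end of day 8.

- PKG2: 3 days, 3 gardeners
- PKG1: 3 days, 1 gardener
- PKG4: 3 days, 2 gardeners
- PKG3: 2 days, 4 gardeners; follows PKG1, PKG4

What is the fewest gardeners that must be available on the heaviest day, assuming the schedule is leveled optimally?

Early-start (PKG2@1, PKG1@1, PKG4@1, PKG3@4) gives peak 6: d1:6  d2:6  d3:6  d4:4  d5:4  d6:0  d7:0  d8:0.
Shift PKG4→4, PKG3→7.
Schedule PKG2@1, PKG1@1, PKG4@4, PKG3@7: d1:4  d2:4  d3:4  d4:2  d5:2  d6:2  d7:4  d8:4 — peak 4.
Total gardener-days = 26 over 8 days ⇒ peak ≥ ⌈26/8⌉ = 4, so 4 is optimal.

4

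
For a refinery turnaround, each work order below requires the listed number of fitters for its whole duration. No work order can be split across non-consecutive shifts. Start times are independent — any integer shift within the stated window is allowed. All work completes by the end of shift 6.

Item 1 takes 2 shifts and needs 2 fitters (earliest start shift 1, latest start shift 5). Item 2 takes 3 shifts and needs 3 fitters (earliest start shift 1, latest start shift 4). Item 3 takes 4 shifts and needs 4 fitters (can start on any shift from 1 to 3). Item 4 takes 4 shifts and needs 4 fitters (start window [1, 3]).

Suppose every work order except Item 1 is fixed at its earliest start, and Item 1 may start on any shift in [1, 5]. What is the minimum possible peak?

Item 1@1: s1:13  s2:13  s3:11  s4:8  s5:0  s6:0 → peak 13
Item 1@2: s1:11  s2:13  s3:13  s4:8  s5:0  s6:0 → peak 13
Item 1@3: s1:11  s2:11  s3:13  s4:10  s5:0  s6:0 → peak 13
Item 1@4: s1:11  s2:11  s3:11  s4:10  s5:2  s6:0 → peak 11
Item 1@5: s1:11  s2:11  s3:11  s4:8  s5:2  s6:2 → peak 11
Best is Item 1@4, peak 11.

11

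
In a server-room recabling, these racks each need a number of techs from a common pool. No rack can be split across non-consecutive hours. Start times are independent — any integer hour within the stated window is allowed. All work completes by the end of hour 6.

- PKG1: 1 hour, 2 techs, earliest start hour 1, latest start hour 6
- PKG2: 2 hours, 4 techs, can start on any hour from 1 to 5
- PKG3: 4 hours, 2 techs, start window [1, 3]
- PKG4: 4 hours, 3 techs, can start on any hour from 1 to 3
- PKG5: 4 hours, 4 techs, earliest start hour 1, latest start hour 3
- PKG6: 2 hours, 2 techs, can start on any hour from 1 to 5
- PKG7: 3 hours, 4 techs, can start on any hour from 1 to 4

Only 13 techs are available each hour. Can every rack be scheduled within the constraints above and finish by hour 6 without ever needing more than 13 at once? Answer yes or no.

Schedule PKG1@1, PKG2@1, PKG3@1, PKG4@1, PKG5@2, PKG6@5, PKG7@3: h1:11  h2:13  h3:13  h4:13  h5:10  h6:2 — peak 13 ≤ 13.

yes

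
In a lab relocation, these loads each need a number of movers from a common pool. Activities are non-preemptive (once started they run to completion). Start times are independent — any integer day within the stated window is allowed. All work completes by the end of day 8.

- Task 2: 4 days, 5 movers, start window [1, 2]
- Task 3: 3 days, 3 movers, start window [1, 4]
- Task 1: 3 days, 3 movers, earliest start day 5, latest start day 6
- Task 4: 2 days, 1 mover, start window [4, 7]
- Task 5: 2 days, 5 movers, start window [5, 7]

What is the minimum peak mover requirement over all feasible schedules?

8

Early-start (Task 2@1, Task 3@1, Task 1@5, Task 4@4, Task 5@5) gives peak 9: d1:8  d2:8  d3:8  d4:6  d5:9  d6:8  d7:3  d8:0.
Shift Task 5→6.
Schedule Task 2@1, Task 3@1, Task 1@5, Task 4@4, Task 5@6: d1:8  d2:8  d3:8  d4:6  d5:4  d6:8  d7:8  d8:0 — peak 8.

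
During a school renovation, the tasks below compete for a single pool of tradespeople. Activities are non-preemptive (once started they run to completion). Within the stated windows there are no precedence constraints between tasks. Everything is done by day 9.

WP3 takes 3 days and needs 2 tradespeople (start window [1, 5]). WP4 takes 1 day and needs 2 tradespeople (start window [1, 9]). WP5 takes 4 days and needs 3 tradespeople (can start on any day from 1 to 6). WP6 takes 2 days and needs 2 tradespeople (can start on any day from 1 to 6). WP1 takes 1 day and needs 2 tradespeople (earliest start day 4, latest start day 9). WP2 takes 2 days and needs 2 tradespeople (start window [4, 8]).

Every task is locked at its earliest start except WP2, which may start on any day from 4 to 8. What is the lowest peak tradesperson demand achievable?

9

WP2@4: d1:9  d2:7  d3:5  d4:7  d5:2  d6:0  d7:0  d8:0  d9:0 → peak 9
WP2@5: d1:9  d2:7  d3:5  d4:5  d5:2  d6:2  d7:0  d8:0  d9:0 → peak 9
WP2@6: d1:9  d2:7  d3:5  d4:5  d5:0  d6:2  d7:2  d8:0  d9:0 → peak 9
WP2@7: d1:9  d2:7  d3:5  d4:5  d5:0  d6:0  d7:2  d8:2  d9:0 → peak 9
WP2@8: d1:9  d2:7  d3:5  d4:5  d5:0  d6:0  d7:0  d8:2  d9:2 → peak 9
Best is WP2@4, peak 9.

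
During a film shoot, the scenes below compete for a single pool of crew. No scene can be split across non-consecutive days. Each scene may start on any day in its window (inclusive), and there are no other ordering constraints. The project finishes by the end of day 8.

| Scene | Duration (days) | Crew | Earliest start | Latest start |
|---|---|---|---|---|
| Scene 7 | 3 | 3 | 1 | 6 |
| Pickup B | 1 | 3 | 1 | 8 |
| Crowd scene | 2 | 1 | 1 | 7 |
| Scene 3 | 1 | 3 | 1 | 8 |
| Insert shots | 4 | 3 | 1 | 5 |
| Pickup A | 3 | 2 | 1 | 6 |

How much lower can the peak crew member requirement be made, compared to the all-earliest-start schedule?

9

Early-start peak: d1:15  d2:9  d3:8  d4:3  d5:0  d6:0  d7:0  d8:0 ⇒ 15.
Leveled (Scene 7@1, Pickup B@1, Crowd scene@2, Scene 3@4, Insert shots@4, Pickup A@5): d1:6  d2:4  d3:4  d4:6  d5:5  d6:5  d7:5  d8:0 ⇒ 6.
Reduction 15 − 6 = 9.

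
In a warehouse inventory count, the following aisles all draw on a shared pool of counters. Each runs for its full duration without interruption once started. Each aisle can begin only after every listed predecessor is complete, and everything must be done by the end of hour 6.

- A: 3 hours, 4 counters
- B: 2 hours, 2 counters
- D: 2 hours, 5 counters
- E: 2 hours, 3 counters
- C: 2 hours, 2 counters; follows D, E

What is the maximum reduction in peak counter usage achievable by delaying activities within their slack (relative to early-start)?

7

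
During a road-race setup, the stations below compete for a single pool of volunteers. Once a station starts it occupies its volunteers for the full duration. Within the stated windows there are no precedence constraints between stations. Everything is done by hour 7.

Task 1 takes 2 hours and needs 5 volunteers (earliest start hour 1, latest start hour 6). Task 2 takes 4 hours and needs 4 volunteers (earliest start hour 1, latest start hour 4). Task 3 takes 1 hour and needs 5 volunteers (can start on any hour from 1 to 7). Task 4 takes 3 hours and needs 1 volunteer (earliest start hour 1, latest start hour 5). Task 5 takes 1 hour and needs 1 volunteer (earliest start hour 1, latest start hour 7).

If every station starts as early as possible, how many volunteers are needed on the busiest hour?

16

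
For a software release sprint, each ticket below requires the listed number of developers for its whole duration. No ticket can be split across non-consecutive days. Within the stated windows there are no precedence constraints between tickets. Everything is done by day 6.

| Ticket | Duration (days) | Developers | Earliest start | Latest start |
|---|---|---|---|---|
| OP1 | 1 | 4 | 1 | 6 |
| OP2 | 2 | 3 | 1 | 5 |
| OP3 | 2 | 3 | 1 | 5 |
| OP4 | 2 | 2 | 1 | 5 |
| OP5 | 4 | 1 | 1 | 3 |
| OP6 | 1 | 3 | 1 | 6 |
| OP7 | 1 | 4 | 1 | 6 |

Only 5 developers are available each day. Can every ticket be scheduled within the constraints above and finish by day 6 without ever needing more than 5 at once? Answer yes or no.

no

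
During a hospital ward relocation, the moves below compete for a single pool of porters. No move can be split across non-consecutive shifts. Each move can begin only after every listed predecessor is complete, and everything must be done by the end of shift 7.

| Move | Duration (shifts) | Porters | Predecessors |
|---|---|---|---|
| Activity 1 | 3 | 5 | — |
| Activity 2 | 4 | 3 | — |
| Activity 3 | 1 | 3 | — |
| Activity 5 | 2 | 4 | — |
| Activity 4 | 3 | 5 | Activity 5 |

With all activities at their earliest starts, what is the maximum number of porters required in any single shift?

15

Early-start schedule: Activity 1@1, Activity 2@1, Activity 3@1, Activity 5@1, Activity 4@3.
Load per shift: shift 1: 15, shift 2: 12, shift 3: 13, shift 4: 8, shift 5: 5, shift 6: 0, shift 7: 0.
Peak is 15.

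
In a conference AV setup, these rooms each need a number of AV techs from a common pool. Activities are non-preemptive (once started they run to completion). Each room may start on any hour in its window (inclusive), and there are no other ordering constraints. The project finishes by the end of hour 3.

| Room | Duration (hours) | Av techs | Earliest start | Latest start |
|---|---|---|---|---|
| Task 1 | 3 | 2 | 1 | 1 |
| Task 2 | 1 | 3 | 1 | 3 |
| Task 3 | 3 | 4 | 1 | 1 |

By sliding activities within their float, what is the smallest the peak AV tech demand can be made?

Schedule Task 1@1, Task 2@1, Task 3@1: h1:9  h2:6  h3:6 — peak 9.
No arrangement of the 3 feasible schedules does better.

9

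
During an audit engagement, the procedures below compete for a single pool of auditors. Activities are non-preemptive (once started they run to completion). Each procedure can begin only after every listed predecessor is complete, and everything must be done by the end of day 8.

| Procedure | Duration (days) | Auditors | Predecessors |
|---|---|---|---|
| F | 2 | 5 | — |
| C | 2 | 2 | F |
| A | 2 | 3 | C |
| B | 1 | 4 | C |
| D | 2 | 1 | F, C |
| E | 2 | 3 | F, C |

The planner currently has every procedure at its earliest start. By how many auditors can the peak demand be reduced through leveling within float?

5

Early-start peak: d1:5  d2:5  d3:2  d4:2  d5:11  d6:7  d7:0  d8:0 ⇒ 11.
Leveled (F@1, C@3, A@5, B@7, D@7, E@5): d1:5  d2:5  d3:2  d4:2  d5:6  d6:6  d7:5  d8:1 ⇒ 6.
Reduction 11 − 6 = 5.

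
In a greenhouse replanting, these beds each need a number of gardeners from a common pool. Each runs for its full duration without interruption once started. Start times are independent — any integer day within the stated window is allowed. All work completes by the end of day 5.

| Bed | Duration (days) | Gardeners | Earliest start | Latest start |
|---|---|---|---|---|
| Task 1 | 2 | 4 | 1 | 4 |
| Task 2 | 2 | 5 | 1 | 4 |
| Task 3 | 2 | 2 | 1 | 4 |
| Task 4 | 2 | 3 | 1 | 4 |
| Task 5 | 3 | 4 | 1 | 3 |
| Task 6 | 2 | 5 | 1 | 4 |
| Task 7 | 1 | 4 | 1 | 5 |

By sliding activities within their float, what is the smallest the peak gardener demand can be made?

12

Early-start (Task 1@1, Task 2@1, Task 3@1, Task 4@1, Task 5@1, Task 6@1, Task 7@1) gives peak 27: d1:27  d2:23  d3:4  d4:0  d5:0.
Shift Task 4→3, Task 5→3, Task 6→3, Task 7→5.
Schedule Task 1@1, Task 2@1, Task 3@1, Task 4@3, Task 5@3, Task 6@3, Task 7@5: d1:11  d2:11  d3:12  d4:12  d5:8 — peak 12.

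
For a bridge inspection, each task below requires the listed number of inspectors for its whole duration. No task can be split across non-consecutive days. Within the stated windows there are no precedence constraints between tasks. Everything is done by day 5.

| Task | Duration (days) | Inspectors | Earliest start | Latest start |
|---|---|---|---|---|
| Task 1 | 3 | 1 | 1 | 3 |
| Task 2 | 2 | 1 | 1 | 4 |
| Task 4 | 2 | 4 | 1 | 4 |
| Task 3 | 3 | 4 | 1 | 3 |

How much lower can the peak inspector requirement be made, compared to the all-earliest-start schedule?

5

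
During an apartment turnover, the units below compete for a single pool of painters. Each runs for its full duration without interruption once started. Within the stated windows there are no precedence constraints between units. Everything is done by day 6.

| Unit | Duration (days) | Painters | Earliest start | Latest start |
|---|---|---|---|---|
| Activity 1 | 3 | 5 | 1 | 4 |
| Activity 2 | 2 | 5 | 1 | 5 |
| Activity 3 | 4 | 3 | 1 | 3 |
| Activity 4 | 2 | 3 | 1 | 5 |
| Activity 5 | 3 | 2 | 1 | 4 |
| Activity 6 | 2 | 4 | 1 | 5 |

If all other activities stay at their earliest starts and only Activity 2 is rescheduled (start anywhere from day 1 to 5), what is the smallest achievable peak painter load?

Activity 2@1: d1:22  d2:22  d3:10  d4:3  d5:0  d6:0 → peak 22
Activity 2@2: d1:17  d2:22  d3:15  d4:3  d5:0  d6:0 → peak 22
Activity 2@3: d1:17  d2:17  d3:15  d4:8  d5:0  d6:0 → peak 17
Activity 2@4: d1:17  d2:17  d3:10  d4:8  d5:5  d6:0 → peak 17
Activity 2@5: d1:17  d2:17  d3:10  d4:3  d5:5  d6:5 → peak 17
Best is Activity 2@3, peak 17.

17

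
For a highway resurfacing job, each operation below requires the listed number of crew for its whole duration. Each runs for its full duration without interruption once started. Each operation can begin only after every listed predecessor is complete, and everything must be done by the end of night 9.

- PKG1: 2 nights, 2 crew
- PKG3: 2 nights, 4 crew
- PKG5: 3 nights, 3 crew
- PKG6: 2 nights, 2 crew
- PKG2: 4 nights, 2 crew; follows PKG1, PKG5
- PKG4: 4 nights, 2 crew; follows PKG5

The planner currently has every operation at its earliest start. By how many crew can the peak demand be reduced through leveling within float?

Early-start peak: n1:11  n2:11  n3:3  n4:4  n5:4  n6:4  n7:4  n8:0  n9:0 ⇒ 11.
Leveled (PKG1@1, PKG3@1, PKG5@3, PKG6@3, PKG2@6, PKG4@6): n1:6  n2:6  n3:5  n4:5  n5:3  n6:4  n7:4  n8:4  n9:4 ⇒ 6.
Reduction 11 − 6 = 5.

5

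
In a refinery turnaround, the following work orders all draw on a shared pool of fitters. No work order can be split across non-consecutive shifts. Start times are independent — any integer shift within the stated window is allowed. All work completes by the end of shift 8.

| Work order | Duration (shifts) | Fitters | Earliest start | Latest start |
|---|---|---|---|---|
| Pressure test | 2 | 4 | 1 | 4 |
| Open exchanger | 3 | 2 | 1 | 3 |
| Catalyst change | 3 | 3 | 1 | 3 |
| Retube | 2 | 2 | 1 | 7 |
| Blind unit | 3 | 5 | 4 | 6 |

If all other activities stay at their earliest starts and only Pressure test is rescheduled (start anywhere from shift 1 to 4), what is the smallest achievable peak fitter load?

9

Pressure test@1: s1:11  s2:11  s3:5  s4:5  s5:5  s6:5  s7:0  s8:0 → peak 11
Pressure test@2: s1:7  s2:11  s3:9  s4:5  s5:5  s6:5  s7:0  s8:0 → peak 11
Pressure test@3: s1:7  s2:7  s3:9  s4:9  s5:5  s6:5  s7:0  s8:0 → peak 9
Pressure test@4: s1:7  s2:7  s3:5  s4:9  s5:9  s6:5  s7:0  s8:0 → peak 9
Best is Pressure test@3, peak 9.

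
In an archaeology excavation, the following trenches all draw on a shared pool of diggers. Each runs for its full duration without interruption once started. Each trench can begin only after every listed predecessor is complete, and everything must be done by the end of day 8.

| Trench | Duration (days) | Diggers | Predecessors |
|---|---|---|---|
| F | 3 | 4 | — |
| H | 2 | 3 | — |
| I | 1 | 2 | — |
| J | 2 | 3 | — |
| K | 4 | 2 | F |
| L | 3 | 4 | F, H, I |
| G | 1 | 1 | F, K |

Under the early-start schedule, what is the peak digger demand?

Early-start schedule: F@1, H@1, I@1, J@1, K@4, L@4, G@8.
Load per day: day 1: 12, day 2: 10, day 3: 4, day 4: 6, day 5: 6, day 6: 6, day 7: 2, day 8: 1.
Peak is 12.

12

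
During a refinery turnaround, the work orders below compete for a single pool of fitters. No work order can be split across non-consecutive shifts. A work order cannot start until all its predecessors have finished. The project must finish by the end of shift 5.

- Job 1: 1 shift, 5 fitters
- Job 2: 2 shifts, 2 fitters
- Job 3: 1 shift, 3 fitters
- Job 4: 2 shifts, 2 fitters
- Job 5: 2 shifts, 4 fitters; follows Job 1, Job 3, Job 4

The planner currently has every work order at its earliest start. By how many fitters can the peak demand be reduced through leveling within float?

Early-start peak: s1:12  s2:4  s3:4  s4:4  s5:0 ⇒ 12.
Leveled (Job 1@1, Job 2@3, Job 3@2, Job 4@2, Job 5@4): s1:5  s2:5  s3:4  s4:6  s5:4 ⇒ 6.
Reduction 12 − 6 = 6.

6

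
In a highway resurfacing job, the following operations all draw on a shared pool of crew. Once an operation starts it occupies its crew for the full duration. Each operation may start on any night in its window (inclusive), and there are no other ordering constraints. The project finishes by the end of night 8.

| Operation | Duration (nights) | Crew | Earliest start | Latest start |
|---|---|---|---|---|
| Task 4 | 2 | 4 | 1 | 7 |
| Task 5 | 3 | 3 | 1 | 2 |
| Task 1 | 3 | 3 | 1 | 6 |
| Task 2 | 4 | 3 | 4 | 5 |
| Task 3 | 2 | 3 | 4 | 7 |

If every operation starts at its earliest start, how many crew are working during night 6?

At early start, night 6 has: Task 2.
Demand: 3 = 3.

3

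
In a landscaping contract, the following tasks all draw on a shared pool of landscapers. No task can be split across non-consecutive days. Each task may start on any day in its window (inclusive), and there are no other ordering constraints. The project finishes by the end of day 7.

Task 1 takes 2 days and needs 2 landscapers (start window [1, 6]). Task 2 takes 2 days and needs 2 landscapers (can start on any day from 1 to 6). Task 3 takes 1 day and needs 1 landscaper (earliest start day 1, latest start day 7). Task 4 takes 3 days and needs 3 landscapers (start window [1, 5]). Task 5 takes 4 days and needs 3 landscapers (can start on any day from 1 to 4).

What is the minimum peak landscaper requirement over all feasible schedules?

5

Early-start (Task 1@1, Task 2@1, Task 3@1, Task 4@1, Task 5@1) gives peak 11: d1:11  d2:10  d3:6  d4:3  d5:0  d6:0  d7:0.
Shift Task 2→3, Task 3→5, Task 5→4.
Schedule Task 1@1, Task 2@3, Task 3@5, Task 4@1, Task 5@4: d1:5  d2:5  d3:5  d4:5  d5:4  d6:3  d7:3 — peak 5.
Total landscaper-days = 30 over 7 days ⇒ peak ≥ ⌈30/7⌉ = 5, so 5 is optimal.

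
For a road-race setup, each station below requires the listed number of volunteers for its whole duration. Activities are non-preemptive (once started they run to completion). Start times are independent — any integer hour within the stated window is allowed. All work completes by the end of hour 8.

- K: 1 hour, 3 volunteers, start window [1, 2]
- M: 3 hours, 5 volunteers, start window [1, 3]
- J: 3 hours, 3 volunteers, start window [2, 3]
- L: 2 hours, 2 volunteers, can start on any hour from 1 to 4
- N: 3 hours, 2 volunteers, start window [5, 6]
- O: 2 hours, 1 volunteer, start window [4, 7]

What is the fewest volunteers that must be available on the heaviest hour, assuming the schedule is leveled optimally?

8

Early-start (K@1, M@1, J@2, L@1, N@5, O@4) gives peak 10: h1:10  h2:10  h3:8  h4:4  h5:3  h6:2  h7:2  h8:0.
Shift L→4.
Schedule K@1, M@1, J@2, L@4, N@5, O@4: h1:8  h2:8  h3:8  h4:6  h5:5  h6:2  h7:2  h8:0 — peak 8.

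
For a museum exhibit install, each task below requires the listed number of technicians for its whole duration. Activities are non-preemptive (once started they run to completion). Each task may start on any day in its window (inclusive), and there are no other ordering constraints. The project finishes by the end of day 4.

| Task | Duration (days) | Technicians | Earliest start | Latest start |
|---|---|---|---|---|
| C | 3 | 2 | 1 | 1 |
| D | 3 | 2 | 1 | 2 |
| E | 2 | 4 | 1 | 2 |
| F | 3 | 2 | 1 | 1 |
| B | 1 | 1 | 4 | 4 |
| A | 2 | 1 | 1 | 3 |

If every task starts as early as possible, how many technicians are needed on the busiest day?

Early-start schedule: C@1, D@1, E@1, F@1, B@4, A@1.
Load per day: day 1: 11, day 2: 11, day 3: 6, day 4: 1.
Peak is 11.

11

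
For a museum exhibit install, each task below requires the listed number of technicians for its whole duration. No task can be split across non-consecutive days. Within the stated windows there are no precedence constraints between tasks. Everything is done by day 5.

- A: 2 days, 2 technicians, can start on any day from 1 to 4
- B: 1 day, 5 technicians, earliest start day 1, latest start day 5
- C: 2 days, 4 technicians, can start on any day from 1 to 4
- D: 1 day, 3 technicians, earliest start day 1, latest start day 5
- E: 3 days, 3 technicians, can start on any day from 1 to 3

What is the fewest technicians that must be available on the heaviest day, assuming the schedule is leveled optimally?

7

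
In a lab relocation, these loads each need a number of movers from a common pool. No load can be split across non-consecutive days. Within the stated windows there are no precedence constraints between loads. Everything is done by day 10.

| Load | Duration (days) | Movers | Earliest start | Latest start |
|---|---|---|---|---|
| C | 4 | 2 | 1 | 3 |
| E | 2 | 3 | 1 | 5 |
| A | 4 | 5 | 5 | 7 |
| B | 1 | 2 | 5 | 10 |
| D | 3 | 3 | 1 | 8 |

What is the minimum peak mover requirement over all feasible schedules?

Early-start (C@1, E@1, A@5, B@5, D@1) gives peak 8: d1:8  d2:8  d3:5  d4:2  d5:7  d6:5  d7:5  d8:5  d9:0  d10:0.
Shift A→6, D→3.
Schedule C@1, E@1, A@6, B@5, D@3: d1:5  d2:5  d3:5  d4:5  d5:5  d6:5  d7:5  d8:5  d9:5  d10:0 — peak 5.
Total mover-days = 45 over 10 days ⇒ peak ≥ ⌈45/10⌉ = 5, so 5 is optimal.

5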